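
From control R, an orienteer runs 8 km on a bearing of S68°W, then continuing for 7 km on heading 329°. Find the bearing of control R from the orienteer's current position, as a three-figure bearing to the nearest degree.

Leg 1 (S68°W, 8 km): east 8 sin 248° = -7.42, north 8 cos 248° = -3.00
Leg 2 (329°, 7 km): east 7 sin 329° = -3.61, north 7 cos 329° = 6.00
Net displacement: -11.02 east, 3.00 north. Direction back to start is (11.02, -3.00): bearing = atan2(11.02, -3.00) mod 360° = 105.24° ≈ 105°.

105°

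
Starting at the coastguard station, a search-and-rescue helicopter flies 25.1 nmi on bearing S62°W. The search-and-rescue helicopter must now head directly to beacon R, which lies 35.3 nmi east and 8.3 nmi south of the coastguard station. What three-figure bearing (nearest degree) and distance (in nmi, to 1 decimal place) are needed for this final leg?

Leg 1 (S62°W, 25.1 nmi): east 25.1 sin 242° = -22.16, north 25.1 cos 242° = -11.78
Current position: (-22.16, -11.78). Target: (35.3, -8.3). Remaining: Δeast = 57.46, Δnorth = 3.48.
Bearing = atan2(57.46, 3.48) mod 360° = 86.53°; distance = √((57.46)² + (3.48)²) = 57.567 nmi.

087°, 57.6 nmi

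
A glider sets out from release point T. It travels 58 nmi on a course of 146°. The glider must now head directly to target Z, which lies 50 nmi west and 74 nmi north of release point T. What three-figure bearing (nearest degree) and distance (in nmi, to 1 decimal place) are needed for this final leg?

Leg 1 (146°, 58 nmi): east 58 sin 146° = 32.43, north 58 cos 146° = -48.08
Current position: (32.43, -48.08). Target: (-50, 74). Remaining: Δeast = -82.43, Δnorth = 122.08.
Bearing = atan2(-82.43, 122.08) mod 360° = 325.97°; distance = √((-82.43)² + (122.08)²) = 147.308 nmi.

326°, 147.3 nmi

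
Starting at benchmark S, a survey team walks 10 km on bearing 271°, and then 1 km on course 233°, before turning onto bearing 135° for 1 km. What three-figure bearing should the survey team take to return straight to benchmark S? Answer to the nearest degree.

084°

Leg 1 (271°, 10 km): east 10 sin 271° = -10.00, north 10 cos 271° = 0.17
Leg 2 (233°, 1 km): east 1 sin 233° = -0.80, north 1 cos 233° = -0.60
Leg 3 (135°, 1 km): east 1 sin 135° = 0.71, north 1 cos 135° = -0.71
Net displacement: -10.09 east, -1.13 north. Direction back to start is (10.09, 1.13): bearing = atan2(10.09, 1.13) mod 360° = 83.59° ≈ 084°.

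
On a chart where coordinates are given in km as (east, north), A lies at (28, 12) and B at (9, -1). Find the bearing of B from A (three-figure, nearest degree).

Δeast = 9 − 28 = -19.00; Δnorth = -1 − 12 = -13.00.
Bearing = atan2(Δeast, Δnorth) mod 360° = 235.62° ≈ 236°.

236°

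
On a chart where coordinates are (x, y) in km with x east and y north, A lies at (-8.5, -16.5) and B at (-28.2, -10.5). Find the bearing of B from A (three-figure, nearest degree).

287°

Δeast = -28.2 − -8.5 = -19.70; Δnorth = -10.5 − -16.5 = 6.00.
Bearing = atan2(Δeast, Δnorth) mod 360° = 286.94° ≈ 287°.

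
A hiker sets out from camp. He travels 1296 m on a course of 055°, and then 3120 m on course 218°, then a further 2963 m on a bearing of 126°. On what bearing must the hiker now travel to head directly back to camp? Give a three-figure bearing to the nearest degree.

Leg 1 (055°, 1296 m): east 1296 sin 55° = 1061.62, north 1296 cos 55° = 743.36
Leg 2 (218°, 3120 m): east 3120 sin 218° = -1920.86, north 3120 cos 218° = -2458.59
Leg 3 (126°, 2963 m): east 2963 sin 126° = 2397.12, north 2963 cos 126° = -1741.61
Net displacement: 1537.87 east, -3456.85 north. Direction back to start is (-1537.87, 3456.85): bearing = atan2(-1537.87, 3456.85) mod 360° = 336.02° ≈ 336°.

336°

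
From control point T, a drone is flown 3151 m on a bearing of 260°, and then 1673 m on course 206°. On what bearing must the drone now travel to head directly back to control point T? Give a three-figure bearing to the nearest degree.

062°

Leg 1 (260°, 3151 m): east 3151 sin 260° = -3103.13, north 3151 cos 260° = -547.17
Leg 2 (206°, 1673 m): east 1673 sin 206° = -733.39, north 1673 cos 206° = -1503.68
Net displacement: -3836.52 east, -2050.85 north. Direction back to start is (3836.52, 2050.85): bearing = atan2(3836.52, 2050.85) mod 360° = 61.87° ≈ 062°.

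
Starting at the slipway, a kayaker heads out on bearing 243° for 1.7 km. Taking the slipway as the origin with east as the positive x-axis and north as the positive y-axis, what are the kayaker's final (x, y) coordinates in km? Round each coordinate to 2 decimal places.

(-1.51, -0.77)

Leg 1 (243°, 1.7 km): east 1.7 sin 243° = -1.51, north 1.7 cos 243° = -0.77
Summing: -1.51 km east, -0.77 km north → (-1.51, -0.77).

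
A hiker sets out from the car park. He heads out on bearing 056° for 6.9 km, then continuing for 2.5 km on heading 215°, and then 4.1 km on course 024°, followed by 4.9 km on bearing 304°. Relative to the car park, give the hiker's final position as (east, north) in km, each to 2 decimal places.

Leg 1 (056°, 6.9 km): east 6.9 sin 56° = 5.72, north 6.9 cos 56° = 3.86
Leg 2 (215°, 2.5 km): east 2.5 sin 215° = -1.43, north 2.5 cos 215° = -2.05
Leg 3 (024°, 4.1 km): east 4.1 sin 24° = 1.67, north 4.1 cos 24° = 3.75
Leg 4 (304°, 4.9 km): east 4.9 sin 304° = -4.06, north 4.9 cos 304° = 2.74
Summing: 1.89 km east, 8.30 km north → (1.89, 8.30).

(1.89, 8.30)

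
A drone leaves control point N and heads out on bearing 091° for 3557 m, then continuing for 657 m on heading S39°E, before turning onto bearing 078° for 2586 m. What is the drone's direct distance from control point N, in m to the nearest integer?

Leg 1 (091°, 3557 m): east 3557 sin 91° = 3556.46, north 3557 cos 91° = -62.08
Leg 2 (S39°E, 657 m): east 657 sin 141° = 413.46, north 657 cos 141° = -510.58
Leg 3 (078°, 2586 m): east 2586 sin 78° = 2529.49, north 2586 cos 78° = 537.66
Net: 6499.41 east, -35.00 north. Distance = √((6499.41)² + (-35.00)²) = 6499.506 m.

6500 m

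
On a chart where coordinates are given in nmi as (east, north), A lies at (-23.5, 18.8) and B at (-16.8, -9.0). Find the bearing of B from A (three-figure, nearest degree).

Δeast = -16.8 − -23.5 = 6.70; Δnorth = -9.0 − 18.8 = -27.80.
Bearing = atan2(Δeast, Δnorth) mod 360° = 166.45° ≈ 166°.

166°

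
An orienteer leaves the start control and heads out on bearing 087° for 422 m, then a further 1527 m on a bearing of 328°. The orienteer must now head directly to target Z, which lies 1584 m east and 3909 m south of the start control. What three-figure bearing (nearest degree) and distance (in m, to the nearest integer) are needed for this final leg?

Leg 1 (087°, 422 m): east 422 sin 87° = 421.42, north 422 cos 87° = 22.09
Leg 2 (328°, 1527 m): east 1527 sin 328° = -809.19, north 1527 cos 328° = 1294.97
Current position: (-387.77, 1317.06). Target: (1584, -3909). Remaining: Δeast = 1971.77, Δnorth = -5226.06.
Bearing = atan2(1971.77, -5226.06) mod 360° = 159.33°; distance = √((1971.77)² + (-5226.06)²) = 5585.652 m.

159°, 5586 m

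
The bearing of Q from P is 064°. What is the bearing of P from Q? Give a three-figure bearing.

244°

Back-bearing = 064° + 180° = 244°.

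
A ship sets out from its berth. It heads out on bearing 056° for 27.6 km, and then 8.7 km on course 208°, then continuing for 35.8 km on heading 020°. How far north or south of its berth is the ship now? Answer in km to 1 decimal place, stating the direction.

Leg 1 (056°, 27.6 km): east 27.6 sin 56° = 22.88, north 27.6 cos 56° = 15.43
Leg 2 (208°, 8.7 km): east 8.7 sin 208° = -4.08, north 8.7 cos 208° = -7.68
Leg 3 (020°, 35.8 km): east 35.8 sin 20° = 12.24, north 35.8 cos 20° = 33.64
Net north component: 41.39 km.

41.4 km north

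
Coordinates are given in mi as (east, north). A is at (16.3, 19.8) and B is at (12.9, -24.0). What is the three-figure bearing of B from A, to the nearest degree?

184°

Δeast = 12.9 − 16.3 = -3.40; Δnorth = -24.0 − 19.8 = -43.80.
Bearing = atan2(Δeast, Δnorth) mod 360° = 184.44° ≈ 184°.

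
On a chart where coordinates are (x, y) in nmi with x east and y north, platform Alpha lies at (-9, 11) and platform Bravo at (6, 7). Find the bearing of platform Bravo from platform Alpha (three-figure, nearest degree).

105°

Δeast = 6 − -9 = 15.00; Δnorth = 7 − 11 = -4.00.
Bearing = atan2(Δeast, Δnorth) mod 360° = 104.93° ≈ 105°.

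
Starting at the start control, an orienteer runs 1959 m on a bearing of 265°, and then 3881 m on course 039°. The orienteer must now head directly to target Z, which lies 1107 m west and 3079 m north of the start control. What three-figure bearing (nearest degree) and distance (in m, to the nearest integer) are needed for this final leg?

Leg 1 (265°, 1959 m): east 1959 sin 265° = -1951.55, north 1959 cos 265° = -170.74
Leg 2 (039°, 3881 m): east 3881 sin 39° = 2442.39, north 3881 cos 39° = 3016.10
Current position: (490.85, 2845.37). Target: (-1107, 3079). Remaining: Δeast = -1597.85, Δnorth = 233.63.
Bearing = atan2(-1597.85, 233.63) mod 360° = 278.32°; distance = √((-1597.85)² + (233.63)²) = 1614.838 m.

278°, 1615 m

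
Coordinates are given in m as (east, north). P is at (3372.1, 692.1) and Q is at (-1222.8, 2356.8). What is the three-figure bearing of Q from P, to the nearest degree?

Δeast = -1222.8 − 3372.1 = -4594.90; Δnorth = 2356.8 − 692.1 = 1664.70.
Bearing = atan2(Δeast, Δnorth) mod 360° = 289.92° ≈ 290°.

290°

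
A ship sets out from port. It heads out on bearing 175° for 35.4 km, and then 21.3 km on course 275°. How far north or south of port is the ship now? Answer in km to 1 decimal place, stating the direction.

33.4 km south

Leg 1 (175°, 35.4 km): east 35.4 sin 175° = 3.09, north 35.4 cos 175° = -35.27
Leg 2 (275°, 21.3 km): east 21.3 sin 275° = -21.22, north 21.3 cos 275° = 1.86
Net north component: -33.41 km.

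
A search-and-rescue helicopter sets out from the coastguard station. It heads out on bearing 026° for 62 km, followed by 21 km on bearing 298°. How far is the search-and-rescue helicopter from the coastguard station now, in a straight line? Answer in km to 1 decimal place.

Leg 1 (026°, 62 km): east 62 sin 26° = 27.18, north 62 cos 26° = 55.73
Leg 2 (298°, 21 km): east 21 sin 298° = -18.54, north 21 cos 298° = 9.86
Net: 8.64 east, 65.58 north. Distance = √((8.64)² + (65.58)²) = 66.150 km.

66.2 km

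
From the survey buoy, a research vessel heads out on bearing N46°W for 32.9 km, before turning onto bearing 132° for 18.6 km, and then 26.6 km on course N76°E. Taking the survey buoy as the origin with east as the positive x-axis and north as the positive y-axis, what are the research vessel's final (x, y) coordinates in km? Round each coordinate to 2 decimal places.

Leg 1 (N46°W, 32.9 km): east 32.9 sin 314° = -23.67, north 32.9 cos 314° = 22.85
Leg 2 (132°, 18.6 km): east 18.6 sin 132° = 13.82, north 18.6 cos 132° = -12.45
Leg 3 (N76°E, 26.6 km): east 26.6 sin 76° = 25.81, north 26.6 cos 76° = 6.44
Summing: 15.97 km east, 16.84 km north → (15.97, 16.84).

(15.97, 16.84)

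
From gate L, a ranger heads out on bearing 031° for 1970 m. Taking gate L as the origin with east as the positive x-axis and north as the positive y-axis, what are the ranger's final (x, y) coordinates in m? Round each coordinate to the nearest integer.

(1015, 1689)

Leg 1 (031°, 1970 m): east 1970 sin 31° = 1014.63, north 1970 cos 31° = 1688.62
Summing: 1014.63 m east, 1688.62 m north → (1015, 1689).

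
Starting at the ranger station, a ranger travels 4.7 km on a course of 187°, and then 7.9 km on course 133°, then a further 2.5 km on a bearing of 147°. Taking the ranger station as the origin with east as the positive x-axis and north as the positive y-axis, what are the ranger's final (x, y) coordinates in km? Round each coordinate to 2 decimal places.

Leg 1 (187°, 4.7 km): east 4.7 sin 187° = -0.57, north 4.7 cos 187° = -4.66
Leg 2 (133°, 7.9 km): east 7.9 sin 133° = 5.78, north 7.9 cos 133° = -5.39
Leg 3 (147°, 2.5 km): east 2.5 sin 147° = 1.36, north 2.5 cos 147° = -2.10
Summing: 6.57 km east, -12.15 km north → (6.57, -12.15).

(6.57, -12.15)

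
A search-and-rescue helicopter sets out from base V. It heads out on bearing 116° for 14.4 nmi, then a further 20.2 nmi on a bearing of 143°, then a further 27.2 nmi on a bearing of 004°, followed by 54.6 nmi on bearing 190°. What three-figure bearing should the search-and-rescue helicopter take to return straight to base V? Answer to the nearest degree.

340°

Leg 1 (116°, 14.4 nmi): east 14.4 sin 116° = 12.94, north 14.4 cos 116° = -6.31
Leg 2 (143°, 20.2 nmi): east 20.2 sin 143° = 12.16, north 20.2 cos 143° = -16.13
Leg 3 (004°, 27.2 nmi): east 27.2 sin 4° = 1.90, north 27.2 cos 4° = 27.13
Leg 4 (190°, 54.6 nmi): east 54.6 sin 190° = -9.48, north 54.6 cos 190° = -53.77
Net displacement: 17.52 east, -49.08 north. Direction back to start is (-17.52, 49.08): bearing = atan2(-17.52, 49.08) mod 360° = 340.36° ≈ 340°.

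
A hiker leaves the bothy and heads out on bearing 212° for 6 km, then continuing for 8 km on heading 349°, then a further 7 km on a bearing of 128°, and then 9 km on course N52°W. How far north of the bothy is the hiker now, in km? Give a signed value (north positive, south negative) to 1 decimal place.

4.0 km

Leg 1 (212°, 6 km): east 6 sin 212° = -3.18, north 6 cos 212° = -5.09
Leg 2 (349°, 8 km): east 8 sin 349° = -1.53, north 8 cos 349° = 7.85
Leg 3 (128°, 7 km): east 7 sin 128° = 5.52, north 7 cos 128° = -4.31
Leg 4 (N52°W, 9 km): east 9 sin 308° = -7.09, north 9 cos 308° = 5.54
Net north component: 4.00 km.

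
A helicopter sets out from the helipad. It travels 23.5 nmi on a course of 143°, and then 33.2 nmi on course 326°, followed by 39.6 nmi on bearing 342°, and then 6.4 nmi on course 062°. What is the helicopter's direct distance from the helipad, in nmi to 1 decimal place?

50.6 nmi

Leg 1 (143°, 23.5 nmi): east 23.5 sin 143° = 14.14, north 23.5 cos 143° = -18.77
Leg 2 (326°, 33.2 nmi): east 33.2 sin 326° = -18.57, north 33.2 cos 326° = 27.52
Leg 3 (342°, 39.6 nmi): east 39.6 sin 342° = -12.24, north 39.6 cos 342° = 37.66
Leg 4 (062°, 6.4 nmi): east 6.4 sin 62° = 5.65, north 6.4 cos 62° = 3.00
Net: -11.01 east, 49.42 north. Distance = √((-11.01)² + (49.42)²) = 50.634 nmi.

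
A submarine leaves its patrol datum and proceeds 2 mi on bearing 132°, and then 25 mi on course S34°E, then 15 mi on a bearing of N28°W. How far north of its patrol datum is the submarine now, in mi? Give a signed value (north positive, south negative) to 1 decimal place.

Leg 1 (132°, 2 mi): east 2 sin 132° = 1.49, north 2 cos 132° = -1.34
Leg 2 (S34°E, 25 mi): east 25 sin 146° = 13.98, north 25 cos 146° = -20.73
Leg 3 (N28°W, 15 mi): east 15 sin 332° = -7.04, north 15 cos 332° = 13.24
Net north component: -8.82 mi.

-8.8 mi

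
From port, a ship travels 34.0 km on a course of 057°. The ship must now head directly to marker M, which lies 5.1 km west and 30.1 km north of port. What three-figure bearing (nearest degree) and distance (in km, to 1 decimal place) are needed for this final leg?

Leg 1 (057°, 34.0 km): east 34.0 sin 57° = 28.51, north 34.0 cos 57° = 18.52
Current position: (28.51, 18.52). Target: (-5.1, 30.1). Remaining: Δeast = -33.61, Δnorth = 11.58.
Bearing = atan2(-33.61, 11.58) mod 360° = 289.01°; distance = √((-33.61)² + (11.58)²) = 35.554 km.

289°, 35.6 km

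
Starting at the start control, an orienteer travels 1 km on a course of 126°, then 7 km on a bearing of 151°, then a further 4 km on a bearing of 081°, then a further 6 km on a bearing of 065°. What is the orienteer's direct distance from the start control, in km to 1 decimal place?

14.0 km

Leg 1 (126°, 1 km): east 1 sin 126° = 0.81, north 1 cos 126° = -0.59
Leg 2 (151°, 7 km): east 7 sin 151° = 3.39, north 7 cos 151° = -6.12
Leg 3 (081°, 4 km): east 4 sin 81° = 3.95, north 4 cos 81° = 0.63
Leg 4 (065°, 6 km): east 6 sin 65° = 5.44, north 6 cos 65° = 2.54
Net: 13.59 east, -3.55 north. Distance = √((13.59)² + (-3.55)²) = 14.047 km.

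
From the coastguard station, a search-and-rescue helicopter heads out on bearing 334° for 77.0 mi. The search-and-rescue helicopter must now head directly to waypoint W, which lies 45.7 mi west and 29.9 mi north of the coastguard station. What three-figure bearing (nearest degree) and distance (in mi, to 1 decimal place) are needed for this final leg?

Leg 1 (334°, 77.0 mi): east 77.0 sin 334° = -33.75, north 77.0 cos 334° = 69.21
Current position: (-33.75, 69.21). Target: (-45.7, 29.9). Remaining: Δeast = -11.95, Δnorth = -39.31.
Bearing = atan2(-11.95, -39.31) mod 360° = 196.90°; distance = √((-11.95)² + (-39.31)²) = 41.082 mi.

197°, 41.1 mi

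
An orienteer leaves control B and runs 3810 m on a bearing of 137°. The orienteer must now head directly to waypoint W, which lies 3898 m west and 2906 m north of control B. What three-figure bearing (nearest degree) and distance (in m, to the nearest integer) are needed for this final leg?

311°, 8638 m

Leg 1 (137°, 3810 m): east 3810 sin 137° = 2598.41, north 3810 cos 137° = -2786.46
Current position: (2598.41, -2786.46). Target: (-3898, 2906). Remaining: Δeast = -6496.41, Δnorth = 5692.46.
Bearing = atan2(-6496.41, 5692.46) mod 360° = 311.23°; distance = √((-6496.41)² + (5692.46)²) = 8637.561 m.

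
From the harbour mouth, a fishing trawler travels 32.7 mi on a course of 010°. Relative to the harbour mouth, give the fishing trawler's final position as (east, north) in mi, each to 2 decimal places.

(5.68, 32.20)

Leg 1 (010°, 32.7 mi): east 32.7 sin 10° = 5.68, north 32.7 cos 10° = 32.20
Summing: 5.68 mi east, 32.20 mi north → (5.68, 32.20).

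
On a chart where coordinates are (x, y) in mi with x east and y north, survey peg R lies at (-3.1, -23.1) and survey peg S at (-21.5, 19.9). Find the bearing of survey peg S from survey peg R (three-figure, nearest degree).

337°

Δeast = -21.5 − -3.1 = -18.40; Δnorth = 19.9 − -23.1 = 43.00.
Bearing = atan2(Δeast, Δnorth) mod 360° = 336.83° ≈ 337°.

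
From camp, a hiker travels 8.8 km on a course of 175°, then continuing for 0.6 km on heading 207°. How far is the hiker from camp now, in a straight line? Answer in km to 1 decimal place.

9.3 km

Leg 1 (175°, 8.8 km): east 8.8 sin 175° = 0.77, north 8.8 cos 175° = -8.77
Leg 2 (207°, 0.6 km): east 0.6 sin 207° = -0.27, north 0.6 cos 207° = -0.53
Net: 0.49 east, -9.30 north. Distance = √((0.49)² + (-9.30)²) = 9.314 km.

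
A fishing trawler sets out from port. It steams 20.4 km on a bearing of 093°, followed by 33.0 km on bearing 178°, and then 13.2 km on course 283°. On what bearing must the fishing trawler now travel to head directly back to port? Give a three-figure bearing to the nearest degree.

344°

Leg 1 (093°, 20.4 km): east 20.4 sin 93° = 20.37, north 20.4 cos 93° = -1.07
Leg 2 (178°, 33.0 km): east 33.0 sin 178° = 1.15, north 33.0 cos 178° = -32.98
Leg 3 (283°, 13.2 km): east 13.2 sin 283° = -12.86, north 13.2 cos 283° = 2.97
Net displacement: 8.66 east, -31.08 north. Direction back to start is (-8.66, 31.08): bearing = atan2(-8.66, 31.08) mod 360° = 344.43° ≈ 344°.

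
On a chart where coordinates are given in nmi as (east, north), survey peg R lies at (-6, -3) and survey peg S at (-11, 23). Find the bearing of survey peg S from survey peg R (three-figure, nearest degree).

Δeast = -11 − -6 = -5.00; Δnorth = 23 − -3 = 26.00.
Bearing = atan2(Δeast, Δnorth) mod 360° = 349.11° ≈ 349°.

349°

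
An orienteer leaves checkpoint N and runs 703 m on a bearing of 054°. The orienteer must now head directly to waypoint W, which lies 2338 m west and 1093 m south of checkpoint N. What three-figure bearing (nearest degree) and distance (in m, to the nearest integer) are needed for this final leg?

243°, 3274 m

Leg 1 (054°, 703 m): east 703 sin 54° = 568.74, north 703 cos 54° = 413.21
Current position: (568.74, 413.21). Target: (-2338, -1093). Remaining: Δeast = -2906.74, Δnorth = -1506.21.
Bearing = atan2(-2906.74, -1506.21) mod 360° = 242.61°; distance = √((-2906.74)² + (-1506.21)²) = 3273.807 m.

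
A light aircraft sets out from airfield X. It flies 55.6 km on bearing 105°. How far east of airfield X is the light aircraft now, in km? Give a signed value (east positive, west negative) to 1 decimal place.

Leg 1 (105°, 55.6 km): east 55.6 sin 105° = 53.71, north 55.6 cos 105° = -14.39
Net east component: 53.71 km.

53.7 km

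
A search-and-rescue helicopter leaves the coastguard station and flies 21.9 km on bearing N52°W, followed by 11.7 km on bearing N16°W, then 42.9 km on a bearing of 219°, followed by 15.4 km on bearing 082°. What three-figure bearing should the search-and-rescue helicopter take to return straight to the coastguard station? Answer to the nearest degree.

079°

Leg 1 (N52°W, 21.9 km): east 21.9 sin 308° = -17.26, north 21.9 cos 308° = 13.48
Leg 2 (N16°W, 11.7 km): east 11.7 sin 344° = -3.22, north 11.7 cos 344° = 11.25
Leg 3 (219°, 42.9 km): east 42.9 sin 219° = -27.00, north 42.9 cos 219° = -33.34
Leg 4 (082°, 15.4 km): east 15.4 sin 82° = 15.25, north 15.4 cos 82° = 2.14
Net displacement: -32.23 east, -6.47 north. Direction back to start is (32.23, 6.47): bearing = atan2(32.23, 6.47) mod 360° = 78.65° ≈ 079°.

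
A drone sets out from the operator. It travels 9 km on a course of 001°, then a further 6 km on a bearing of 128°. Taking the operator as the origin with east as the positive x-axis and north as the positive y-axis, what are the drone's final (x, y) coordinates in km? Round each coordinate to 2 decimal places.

(4.89, 5.30)

Leg 1 (001°, 9 km): east 9 sin 1° = 0.16, north 9 cos 1° = 9.00
Leg 2 (128°, 6 km): east 6 sin 128° = 4.73, north 6 cos 128° = -3.69
Summing: 4.89 km east, 5.30 km north → (4.89, 5.30).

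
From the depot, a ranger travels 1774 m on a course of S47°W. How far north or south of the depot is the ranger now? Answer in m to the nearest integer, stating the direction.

1210 m south

Leg 1 (S47°W, 1774 m): east 1774 sin 227° = -1297.42, north 1774 cos 227° = -1209.87
Net north component: -1209.87 m.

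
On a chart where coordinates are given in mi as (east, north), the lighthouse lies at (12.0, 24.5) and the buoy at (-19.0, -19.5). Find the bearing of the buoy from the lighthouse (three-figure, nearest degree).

Δeast = -19.0 − 12.0 = -31.00; Δnorth = -19.5 − 24.5 = -44.00.
Bearing = atan2(Δeast, Δnorth) mod 360° = 215.17° ≈ 215°.

215°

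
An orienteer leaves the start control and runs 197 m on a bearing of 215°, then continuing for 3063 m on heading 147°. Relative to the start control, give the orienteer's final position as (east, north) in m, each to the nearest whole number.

Leg 1 (215°, 197 m): east 197 sin 215° = -112.99, north 197 cos 215° = -161.37
Leg 2 (147°, 3063 m): east 3063 sin 147° = 1668.23, north 3063 cos 147° = -2568.85
Summing: 1555.23 m east, -2730.22 m north → (1555, -2730).

(1555, -2730)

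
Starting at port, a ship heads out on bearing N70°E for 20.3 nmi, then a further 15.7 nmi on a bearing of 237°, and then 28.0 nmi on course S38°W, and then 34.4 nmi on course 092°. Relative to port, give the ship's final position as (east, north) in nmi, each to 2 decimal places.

Leg 1 (N70°E, 20.3 nmi): east 20.3 sin 70° = 19.08, north 20.3 cos 70° = 6.94
Leg 2 (237°, 15.7 nmi): east 15.7 sin 237° = -13.17, north 15.7 cos 237° = -8.55
Leg 3 (S38°W, 28.0 nmi): east 28.0 sin 218° = -17.24, north 28.0 cos 218° = -22.06
Leg 4 (092°, 34.4 nmi): east 34.4 sin 92° = 34.38, north 34.4 cos 92° = -1.20
Summing: 23.05 nmi east, -24.87 nmi north → (23.05, -24.87).

(23.05, -24.87)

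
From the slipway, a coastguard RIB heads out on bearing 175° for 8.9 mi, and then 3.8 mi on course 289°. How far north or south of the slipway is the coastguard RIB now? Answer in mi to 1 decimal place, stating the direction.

7.6 mi south

Leg 1 (175°, 8.9 mi): east 8.9 sin 175° = 0.78, north 8.9 cos 175° = -8.87
Leg 2 (289°, 3.8 mi): east 3.8 sin 289° = -3.59, north 3.8 cos 289° = 1.24
Net north component: -7.63 mi.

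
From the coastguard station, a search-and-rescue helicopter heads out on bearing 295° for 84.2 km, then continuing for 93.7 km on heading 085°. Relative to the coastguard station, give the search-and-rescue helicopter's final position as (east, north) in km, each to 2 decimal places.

Leg 1 (295°, 84.2 km): east 84.2 sin 295° = -76.31, north 84.2 cos 295° = 35.58
Leg 2 (085°, 93.7 km): east 93.7 sin 85° = 93.34, north 93.7 cos 85° = 8.17
Summing: 17.03 km east, 43.75 km north → (17.03, 43.75).

(17.03, 43.75)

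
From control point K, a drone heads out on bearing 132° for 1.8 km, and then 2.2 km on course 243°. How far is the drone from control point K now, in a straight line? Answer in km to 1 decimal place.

2.3 km

Leg 1 (132°, 1.8 km): east 1.8 sin 132° = 1.34, north 1.8 cos 132° = -1.20
Leg 2 (243°, 2.2 km): east 2.2 sin 243° = -1.96, north 2.2 cos 243° = -1.00
Net: -0.62 east, -2.20 north. Distance = √((-0.62)² + (-2.20)²) = 2.289 km.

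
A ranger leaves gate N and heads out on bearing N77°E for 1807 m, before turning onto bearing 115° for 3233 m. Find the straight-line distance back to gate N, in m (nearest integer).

Leg 1 (N77°E, 1807 m): east 1807 sin 77° = 1760.69, north 1807 cos 77° = 406.49
Leg 2 (115°, 3233 m): east 3233 sin 115° = 2930.09, north 3233 cos 115° = -1366.32
Net: 4690.78 east, -959.84 north. Distance = √((4690.78)² + (-959.84)²) = 4787.975 m.

4788 m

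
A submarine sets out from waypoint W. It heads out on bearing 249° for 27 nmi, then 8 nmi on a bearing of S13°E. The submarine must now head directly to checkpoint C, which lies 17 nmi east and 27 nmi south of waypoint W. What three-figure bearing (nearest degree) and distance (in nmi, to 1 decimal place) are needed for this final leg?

103°, 41.5 nmi

Leg 1 (249°, 27 nmi): east 27 sin 249° = -25.21, north 27 cos 249° = -9.68
Leg 2 (S13°E, 8 nmi): east 8 sin 167° = 1.80, north 8 cos 167° = -7.79
Current position: (-23.41, -17.47). Target: (17, -27). Remaining: Δeast = 40.41, Δnorth = -9.53.
Bearing = atan2(40.41, -9.53) mod 360° = 103.27°; distance = √((40.41)² + (-9.53)²) = 41.515 nmi.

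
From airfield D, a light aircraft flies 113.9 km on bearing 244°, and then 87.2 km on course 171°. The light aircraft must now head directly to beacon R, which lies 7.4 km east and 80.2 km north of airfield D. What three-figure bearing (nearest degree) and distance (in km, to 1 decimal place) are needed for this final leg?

Leg 1 (244°, 113.9 km): east 113.9 sin 244° = -102.37, north 113.9 cos 244° = -49.93
Leg 2 (171°, 87.2 km): east 87.2 sin 171° = 13.64, north 87.2 cos 171° = -86.13
Current position: (-88.73, -136.06). Target: (7.4, 80.2). Remaining: Δeast = 96.13, Δnorth = 216.26.
Bearing = atan2(96.13, 216.26) mod 360° = 23.97°; distance = √((96.13)² + (216.26)²) = 236.661 km.

024°, 236.7 km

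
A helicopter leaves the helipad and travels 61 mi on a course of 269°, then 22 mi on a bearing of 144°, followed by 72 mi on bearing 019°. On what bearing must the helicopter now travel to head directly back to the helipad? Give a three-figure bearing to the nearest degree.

Leg 1 (269°, 61 mi): east 61 sin 269° = -60.99, north 61 cos 269° = -1.06
Leg 2 (144°, 22 mi): east 22 sin 144° = 12.93, north 22 cos 144° = -17.80
Leg 3 (019°, 72 mi): east 72 sin 19° = 23.44, north 72 cos 19° = 68.08
Net displacement: -24.62 east, 49.21 north. Direction back to start is (24.62, -49.21): bearing = atan2(24.62, -49.21) mod 360° = 153.42° ≈ 153°.

153°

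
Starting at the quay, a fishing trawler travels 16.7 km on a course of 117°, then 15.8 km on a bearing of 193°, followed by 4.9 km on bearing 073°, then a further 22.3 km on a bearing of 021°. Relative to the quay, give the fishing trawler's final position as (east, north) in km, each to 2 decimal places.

Leg 1 (117°, 16.7 km): east 16.7 sin 117° = 14.88, north 16.7 cos 117° = -7.58
Leg 2 (193°, 15.8 km): east 15.8 sin 193° = -3.55, north 15.8 cos 193° = -15.40
Leg 3 (073°, 4.9 km): east 4.9 sin 73° = 4.69, north 4.9 cos 73° = 1.43
Leg 4 (021°, 22.3 km): east 22.3 sin 21° = 7.99, north 22.3 cos 21° = 20.82
Summing: 24.00 km east, -0.73 km north → (24.00, -0.73).

(24.00, -0.73)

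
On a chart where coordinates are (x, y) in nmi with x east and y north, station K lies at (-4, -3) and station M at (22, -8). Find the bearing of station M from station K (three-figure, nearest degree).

Δeast = 22 − -4 = 26.00; Δnorth = -8 − -3 = -5.00.
Bearing = atan2(Δeast, Δnorth) mod 360° = 100.89° ≈ 101°.

101°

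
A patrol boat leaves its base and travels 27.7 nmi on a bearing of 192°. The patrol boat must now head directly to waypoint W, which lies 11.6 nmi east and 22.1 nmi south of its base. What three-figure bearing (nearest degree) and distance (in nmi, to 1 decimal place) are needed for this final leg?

Leg 1 (192°, 27.7 nmi): east 27.7 sin 192° = -5.76, north 27.7 cos 192° = -27.09
Current position: (-5.76, -27.09). Target: (11.6, -22.1). Remaining: Δeast = 17.36, Δnorth = 4.99.
Bearing = atan2(17.36, 4.99) mod 360° = 73.95°; distance = √((17.36)² + (4.99)²) = 18.063 nmi.

074°, 18.1 nmi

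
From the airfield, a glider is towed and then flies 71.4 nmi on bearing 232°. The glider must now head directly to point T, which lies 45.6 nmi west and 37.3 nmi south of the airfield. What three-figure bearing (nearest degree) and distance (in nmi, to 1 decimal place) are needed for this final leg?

058°, 12.6 nmi

Leg 1 (232°, 71.4 nmi): east 71.4 sin 232° = -56.26, north 71.4 cos 232° = -43.96
Current position: (-56.26, -43.96). Target: (-45.6, -37.3). Remaining: Δeast = 10.66, Δnorth = 6.66.
Bearing = atan2(10.66, 6.66) mod 360° = 58.02°; distance = √((10.66)² + (6.66)²) = 12.572 nmi.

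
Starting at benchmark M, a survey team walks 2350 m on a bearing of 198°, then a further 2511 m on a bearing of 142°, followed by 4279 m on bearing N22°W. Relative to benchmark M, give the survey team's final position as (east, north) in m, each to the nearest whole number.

Leg 1 (198°, 2350 m): east 2350 sin 198° = -726.19, north 2350 cos 198° = -2234.98
Leg 2 (142°, 2511 m): east 2511 sin 142° = 1545.93, north 2511 cos 142° = -1978.70
Leg 3 (N22°W, 4279 m): east 4279 sin 338° = -1602.94, north 4279 cos 338° = 3967.42
Summing: -783.21 m east, -246.26 m north → (-783, -246).

(-783, -246)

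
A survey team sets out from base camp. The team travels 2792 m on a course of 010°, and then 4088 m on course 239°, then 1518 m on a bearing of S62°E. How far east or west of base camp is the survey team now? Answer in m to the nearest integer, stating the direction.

Leg 1 (010°, 2792 m): east 2792 sin 10° = 484.83, north 2792 cos 10° = 2749.58
Leg 2 (239°, 4088 m): east 4088 sin 239° = -3504.10, north 4088 cos 239° = -2105.48
Leg 3 (S62°E, 1518 m): east 1518 sin 118° = 1340.31, north 1518 cos 118° = -712.66
Net east component: -1678.96 m.

1679 m west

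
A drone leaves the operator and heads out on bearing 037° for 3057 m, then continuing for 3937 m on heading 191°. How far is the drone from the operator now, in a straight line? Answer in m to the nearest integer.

Leg 1 (037°, 3057 m): east 3057 sin 37° = 1839.75, north 3057 cos 37° = 2441.43
Leg 2 (191°, 3937 m): east 3937 sin 191° = -751.22, north 3937 cos 191° = -3864.67
Net: 1088.53 east, -1423.24 north. Distance = √((1088.53)² + (-1423.24)²) = 1791.790 m.

1792 m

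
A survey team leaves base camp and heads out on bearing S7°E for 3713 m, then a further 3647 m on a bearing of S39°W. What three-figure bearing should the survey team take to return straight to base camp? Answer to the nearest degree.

016°

Leg 1 (S7°E, 3713 m): east 3713 sin 173° = 452.50, north 3713 cos 173° = -3685.32
Leg 2 (S39°W, 3647 m): east 3647 sin 219° = -2295.13, north 3647 cos 219° = -2834.25
Net displacement: -1842.63 east, -6519.58 north. Direction back to start is (1842.63, 6519.58): bearing = atan2(1842.63, 6519.58) mod 360° = 15.78° ≈ 016°.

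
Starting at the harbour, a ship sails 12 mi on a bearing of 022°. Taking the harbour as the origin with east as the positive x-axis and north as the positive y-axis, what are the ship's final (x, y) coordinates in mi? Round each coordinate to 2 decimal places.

Leg 1 (022°, 12 mi): east 12 sin 22° = 4.50, north 12 cos 22° = 11.13
Summing: 4.50 mi east, 11.13 mi north → (4.50, 11.13).

(4.50, 11.13)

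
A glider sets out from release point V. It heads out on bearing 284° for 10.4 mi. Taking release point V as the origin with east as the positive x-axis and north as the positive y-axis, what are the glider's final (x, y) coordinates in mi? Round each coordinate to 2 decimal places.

(-10.09, 2.52)

Leg 1 (284°, 10.4 mi): east 10.4 sin 284° = -10.09, north 10.4 cos 284° = 2.52
Summing: -10.09 mi east, 2.52 mi north → (-10.09, 2.52).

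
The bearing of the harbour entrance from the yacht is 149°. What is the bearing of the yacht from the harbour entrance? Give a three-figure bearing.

Back-bearing = 149° + 180° = 329°.

329°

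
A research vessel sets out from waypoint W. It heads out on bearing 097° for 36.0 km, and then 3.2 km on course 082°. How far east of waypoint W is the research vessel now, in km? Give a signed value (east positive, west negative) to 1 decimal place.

Leg 1 (097°, 36.0 km): east 36.0 sin 97° = 35.73, north 36.0 cos 97° = -4.39
Leg 2 (082°, 3.2 km): east 3.2 sin 82° = 3.17, north 3.2 cos 82° = 0.45
Net east component: 38.90 km.

38.9 km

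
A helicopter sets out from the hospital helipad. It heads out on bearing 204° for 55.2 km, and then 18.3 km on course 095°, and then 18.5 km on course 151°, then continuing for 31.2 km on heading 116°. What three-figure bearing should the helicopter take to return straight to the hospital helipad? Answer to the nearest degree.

338°

Leg 1 (204°, 55.2 km): east 55.2 sin 204° = -22.45, north 55.2 cos 204° = -50.43
Leg 2 (095°, 18.3 km): east 18.3 sin 95° = 18.23, north 18.3 cos 95° = -1.59
Leg 3 (151°, 18.5 km): east 18.5 sin 151° = 8.97, north 18.5 cos 151° = -16.18
Leg 4 (116°, 31.2 km): east 31.2 sin 116° = 28.04, north 31.2 cos 116° = -13.68
Net displacement: 32.79 east, -81.88 north. Direction back to start is (-32.79, 81.88): bearing = atan2(-32.79, 81.88) mod 360° = 338.18° ≈ 338°.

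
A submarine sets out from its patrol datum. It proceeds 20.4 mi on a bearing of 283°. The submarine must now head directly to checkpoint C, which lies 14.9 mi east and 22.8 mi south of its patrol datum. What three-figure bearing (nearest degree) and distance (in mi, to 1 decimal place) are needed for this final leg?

Leg 1 (283°, 20.4 mi): east 20.4 sin 283° = -19.88, north 20.4 cos 283° = 4.59
Current position: (-19.88, 4.59). Target: (14.9, -22.8). Remaining: Δeast = 34.78, Δnorth = -27.39.
Bearing = atan2(34.78, -27.39) mod 360° = 128.22°; distance = √((34.78)² + (-27.39)²) = 44.267 mi.

128°, 44.3 mi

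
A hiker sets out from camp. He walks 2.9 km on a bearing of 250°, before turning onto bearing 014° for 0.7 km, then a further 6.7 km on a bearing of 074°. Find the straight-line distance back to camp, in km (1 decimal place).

4.2 km

Leg 1 (250°, 2.9 km): east 2.9 sin 250° = -2.73, north 2.9 cos 250° = -0.99
Leg 2 (014°, 0.7 km): east 0.7 sin 14° = 0.17, north 0.7 cos 14° = 0.68
Leg 3 (074°, 6.7 km): east 6.7 sin 74° = 6.44, north 6.7 cos 74° = 1.85
Net: 3.88 east, 1.53 north. Distance = √((3.88)² + (1.53)²) = 4.177 km.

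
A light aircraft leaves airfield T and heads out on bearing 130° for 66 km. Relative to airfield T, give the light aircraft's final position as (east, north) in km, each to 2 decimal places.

Leg 1 (130°, 66 km): east 66 sin 130° = 50.56, north 66 cos 130° = -42.42
Summing: 50.56 km east, -42.42 km north → (50.56, -42.42).

(50.56, -42.42)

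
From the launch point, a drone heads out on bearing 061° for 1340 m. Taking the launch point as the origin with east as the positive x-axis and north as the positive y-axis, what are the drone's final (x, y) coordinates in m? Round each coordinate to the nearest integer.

(1172, 650)

Leg 1 (061°, 1340 m): east 1340 sin 61° = 1171.99, north 1340 cos 61° = 649.64
Summing: 1171.99 m east, 649.64 m north → (1172, 650).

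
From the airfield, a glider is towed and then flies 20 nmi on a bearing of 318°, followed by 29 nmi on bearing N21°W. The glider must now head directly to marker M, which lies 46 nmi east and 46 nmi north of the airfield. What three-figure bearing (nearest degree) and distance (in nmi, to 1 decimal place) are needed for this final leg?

Leg 1 (318°, 20 nmi): east 20 sin 318° = -13.38, north 20 cos 318° = 14.86
Leg 2 (N21°W, 29 nmi): east 29 sin 339° = -10.39, north 29 cos 339° = 27.07
Current position: (-23.78, 41.94). Target: (46, 46). Remaining: Δeast = 69.78, Δnorth = 4.06.
Bearing = atan2(69.78, 4.06) mod 360° = 86.67°; distance = √((69.78)² + (4.06)²) = 69.893 nmi.

087°, 69.9 nmi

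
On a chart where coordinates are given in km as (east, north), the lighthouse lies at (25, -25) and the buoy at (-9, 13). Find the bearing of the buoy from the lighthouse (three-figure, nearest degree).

Δeast = -9 − 25 = -34.00; Δnorth = 13 − -25 = 38.00.
Bearing = atan2(Δeast, Δnorth) mod 360° = 318.18° ≈ 318°.

318°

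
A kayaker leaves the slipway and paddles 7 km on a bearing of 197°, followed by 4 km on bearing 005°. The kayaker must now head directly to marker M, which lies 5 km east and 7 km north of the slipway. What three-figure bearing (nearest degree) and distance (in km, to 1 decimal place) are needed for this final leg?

035°, 11.8 km

Leg 1 (197°, 7 km): east 7 sin 197° = -2.05, north 7 cos 197° = -6.69
Leg 2 (005°, 4 km): east 4 sin 5° = 0.35, north 4 cos 5° = 3.98
Current position: (-1.70, -2.71). Target: (5, 7). Remaining: Δeast = 6.70, Δnorth = 9.71.
Bearing = atan2(6.70, 9.71) mod 360° = 34.60°; distance = √((6.70)² + (9.71)²) = 11.796 km.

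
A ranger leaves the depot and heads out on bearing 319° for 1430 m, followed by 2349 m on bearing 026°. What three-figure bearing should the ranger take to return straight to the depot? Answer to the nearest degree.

182°

Leg 1 (319°, 1430 m): east 1430 sin 319° = -938.16, north 1430 cos 319° = 1079.23
Leg 2 (026°, 2349 m): east 2349 sin 26° = 1029.73, north 2349 cos 26° = 2111.27
Net displacement: 91.57 east, 3190.50 north. Direction back to start is (-91.57, -3190.50): bearing = atan2(-91.57, -3190.50) mod 360° = 181.64° ≈ 182°.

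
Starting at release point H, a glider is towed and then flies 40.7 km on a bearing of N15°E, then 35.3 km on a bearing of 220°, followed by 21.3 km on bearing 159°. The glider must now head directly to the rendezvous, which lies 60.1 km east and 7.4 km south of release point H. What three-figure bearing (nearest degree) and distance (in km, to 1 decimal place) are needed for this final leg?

090°, 64.6 km

Leg 1 (N15°E, 40.7 km): east 40.7 sin 15° = 10.53, north 40.7 cos 15° = 39.31
Leg 2 (220°, 35.3 km): east 35.3 sin 220° = -22.69, north 35.3 cos 220° = -27.04
Leg 3 (159°, 21.3 km): east 21.3 sin 159° = 7.63, north 21.3 cos 159° = -19.89
Current position: (-4.52, -7.61). Target: (60.1, -7.4). Remaining: Δeast = 64.62, Δnorth = 0.21.
Bearing = atan2(64.62, 0.21) mod 360° = 89.81°; distance = √((64.62)² + (0.21)²) = 64.624 km.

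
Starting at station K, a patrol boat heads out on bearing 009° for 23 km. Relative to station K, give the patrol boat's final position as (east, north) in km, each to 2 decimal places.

Leg 1 (009°, 23 km): east 23 sin 9° = 3.60, north 23 cos 9° = 22.72
Summing: 3.60 km east, 22.72 km north → (3.60, 22.72).

(3.60, 22.72)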